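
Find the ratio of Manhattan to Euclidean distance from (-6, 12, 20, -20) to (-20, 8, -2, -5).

L1 = |-6 - (-20)| + |12 - 8| + |20 - (-2)| + |-20 - (-5)| = 14 + 4 + 22 + 15 = 55
L2 = √(14² + 4² + 22² + 15²) = √921 ≈ 30.348
L1 ≥ L2 always (equality iff movement is along one axis); L1 > L2 here.
Ratio L1/L2 = 55/√921 ≈ 1.8123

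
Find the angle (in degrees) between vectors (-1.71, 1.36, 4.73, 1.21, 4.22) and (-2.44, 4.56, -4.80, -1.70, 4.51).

With u = (-1.71, 1.36, 4.73, 1.21, 4.22), v = (-2.44, 4.56, -4.80, -1.70, 4.51):
u·v = (-1.71)·(-2.44) + 1.36·4.56 + 4.73·(-4.8) + 1.21·(-1.7) + 4.22·4.51 = 4.1724 + 6.2016 + (-22.704) + (-2.057) + 19.0322 = 4.6452.
|u| = √((-1.71)² + 1.36² + 4.73² + 1.21² + 4.22²) = √(2.9241 + 1.8496 + 22.3729 + 1.4641 + 17.8084) = √46.4191, |v| = √((-2.44)² + 4.56² + (-4.8)² + (-1.7)² + 4.51²) = √(5.9536 + 20.7936 + 23.04 + 2.89 + 20.3401) = √73.0173.
cos θ = (u·v)/(|u||v|) = 4.6452/(√46.4191·√73.0173) ≈ 0.079789
θ = arccos(0.079789) ≈ 85.42°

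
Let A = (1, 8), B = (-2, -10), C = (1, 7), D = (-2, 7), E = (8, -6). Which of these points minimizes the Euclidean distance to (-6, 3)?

Distances: d(A) ≈ 8.6023, d(B) ≈ 13.6015, d(C) ≈ 8.0623, d(D) ≈ 5.6569, d(E) ≈ 16.6433. Nearest: D = (-2, 7) with distance 5.6569.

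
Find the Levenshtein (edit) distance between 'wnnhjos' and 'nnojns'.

Let D[i][j] be the edit distance between the first i characters of 'wnnhjos' and the first j characters of 'nnojns', with D[i][0] = i, D[0][j] = j, and D[i][j] = D[i-1][j-1] if the characters match, else 1 + min(D[i-1][j], D[i][j-1], D[i-1][j-1]). Filling the table (rows: prefixes of 'wnnhjos', columns: prefixes of 'nnojns'):
     ε  n  n  o  j  n  s
  ε  0  1  2  3  4  5  6
  w  1  1  2  3  4  5  6
  n  2  1  1  2  3  4  5
  n  3  2  1  2  3  3  4
  h  4  3  2  2  3  4  4
  j  5  4  3  3  2  3  4
  o  6  5  4  3  3  3  4
  s  7  6  5  4  4  4  3
The bottom-right entry gives D[7][6] = 3, so no sequence of fewer than 3 edits works. Backtracking through the table gives one optimal edit sequence (3 edits):
  wnnhjos → nnhjos (del w @1)
  nnhjos → nnojos (sub h→o @3)
  nnojos → nnojns (sub o→n @5)
Edit distance = 3.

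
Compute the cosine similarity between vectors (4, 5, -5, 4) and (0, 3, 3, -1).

With u = (4, 5, -5, 4), v = (0, 3, 3, -1):
u·v = 4·0 + 5·3 + (-5)·3 + 4·(-1) = 0 + 15 + (-15) + (-4) = -4.
|u| = √(4² + 5² + (-5)² + 4²) = √82, |v| = √(0² + 3² + 3² + (-1)²) = √19, so |u||v| = √(82·19) = √1558.
cos θ = (u·v)/(|u||v|) = -4/√1558 ≈ -0.1013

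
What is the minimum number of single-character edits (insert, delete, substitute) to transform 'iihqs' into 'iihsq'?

Let D[i][j] be the edit distance between the first i characters of 'iihqs' and the first j characters of 'iihsq', with D[i][0] = i, D[0][j] = j, and D[i][j] = D[i-1][j-1] if the characters match, else 1 + min(D[i-1][j], D[i][j-1], D[i-1][j-1]). Filling the table (rows: prefixes of 'iihqs', columns: prefixes of 'iihsq'):
     ε  i  i  h  s  q
  ε  0  1  2  3  4  5
  i  1  0  1  2  3  4
  i  2  1  0  1  2  3
  h  3  2  1  0  1  2
  q  4  3  2  1  1  1
  s  5  4  3  2  1  2
The bottom-right entry gives D[5][5] = 2, so no sequence of fewer than 2 edits works. Backtracking through the table gives one optimal edit sequence (2 edits):
  iihqs → iihss (sub q→s @4)
  iihss → iihsq (sub s→q @5)
Edit distance = 2.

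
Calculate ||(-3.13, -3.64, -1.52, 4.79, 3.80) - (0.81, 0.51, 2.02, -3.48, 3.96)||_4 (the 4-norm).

(Σ|x_i - y_i|^4)^(1/4) = (|-3.13 - 0.81|^4 + |-3.64 - 0.51|^4 + |-1.52 - 2.02|^4 + |4.79 - (-3.48)|^4 + |3.8 - 3.96|^4)^(1/4)
= (3.94^4 + 4.15^4 + 3.54^4 + 8.27^4 + 0.16^4)^(1/4) ≈ (240.9822 + 296.6145 + 157.041 + 4677.5888 + 0.0007)^(1/4) = (5372.2272)^(1/4) ≈ 8.5613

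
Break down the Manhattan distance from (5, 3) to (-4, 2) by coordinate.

Σ|x_i - y_i| = |5 - (-4)| + |3 - 2| = 9 + 1 = 10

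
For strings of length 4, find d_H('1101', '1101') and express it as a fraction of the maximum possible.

Differing positions: none. Hamming distance = 0. The maximum possible Hamming distance for length-4 strings is 4, so d_H/4 = 0/4 = 0.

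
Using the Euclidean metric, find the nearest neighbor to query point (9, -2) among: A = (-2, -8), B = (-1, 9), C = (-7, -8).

Distances: d(A) ≈ 12.53, d(B) ≈ 14.8661, d(C) ≈ 17.088. Nearest: A = (-2, -8) with distance 12.53.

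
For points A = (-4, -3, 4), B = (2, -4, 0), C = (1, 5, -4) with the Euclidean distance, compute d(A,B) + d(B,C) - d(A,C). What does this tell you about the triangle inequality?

d(A,B) = √(6² + 1² + 4²) = √53 ≈ 7.2801, d(B,C) = √(1² + 9² + 4²) = √98 ≈ 9.8995, d(A,C) = √(5² + 8² + 8²) = √153 ≈ 12.3693.
d(A,B) + d(B,C) - d(A,C) = 7.2801 + 9.8995 - 12.3693 = 17.1796 - 12.3693 = 4.8103 (to 4 decimal places). This is ≥ 0, so the triangle inequality holds for these points.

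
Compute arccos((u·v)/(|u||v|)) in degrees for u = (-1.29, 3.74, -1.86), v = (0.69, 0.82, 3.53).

With u = (-1.29, 3.74, -1.86), v = (0.69, 0.82, 3.53):
u·v = (-1.29)·0.69 + 3.74·0.82 + (-1.86)·3.53 = (-0.8901) + 3.0668 + (-6.5658) = -4.3891.
|u| = √((-1.29)² + 3.74² + (-1.86)²) = √(1.6641 + 13.9876 + 3.4596) = √19.1113, |v| = √(0.69² + 0.82² + 3.53²) = √(0.4761 + 0.6724 + 12.4609) = √13.6094.
cos θ = (u·v)/(|u||v|) = -4.3891/(√19.1113·√13.6094) ≈ -0.272152
θ = arccos(-0.272152) ≈ 105.79°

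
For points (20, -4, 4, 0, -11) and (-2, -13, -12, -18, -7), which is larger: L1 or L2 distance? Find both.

L1 = |20 - (-2)| + |-4 - (-13)| + |4 - (-12)| + |0 - (-18)| + |-11 - (-7)| = 22 + 9 + 16 + 18 + 4 = 69
L2 = √(22² + 9² + 16² + 18² + 4²) = √1161 ≈ 34.0735
L1 ≥ L2 always (equality iff movement is along one axis); L1 > L2 here.
Ratio L1/L2 = 69/√1161 ≈ 2.025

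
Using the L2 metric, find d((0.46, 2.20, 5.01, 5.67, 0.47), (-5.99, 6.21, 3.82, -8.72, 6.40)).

√(Σ(x_i - y_i)²) = √((0.46 - (-5.99))² + (2.2 - 6.21)² + (5.01 - 3.82)² + (5.67 - (-8.72))² + (0.47 - 6.4)²)
= √(6.45² + (-4.01)² + 1.19² + 14.39² + (-5.93)²) = √(41.6025 + 16.0801 + 1.4161 + 207.0721 + 35.1649) = √301.3357 ≈ 17.359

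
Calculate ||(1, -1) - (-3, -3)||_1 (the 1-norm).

Σ|x_i - y_i| = |1 - (-3)| + |-1 - (-3)| = 4 + 2 = 6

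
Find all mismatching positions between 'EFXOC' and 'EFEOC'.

Differing positions: 3. Hamming distance = 1.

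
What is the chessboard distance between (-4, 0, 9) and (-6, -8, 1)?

max(|x_i - y_i|) = max(|-4 - (-6)|, |0 - (-8)|, |9 - 1|) = max(2, 8, 8) = 8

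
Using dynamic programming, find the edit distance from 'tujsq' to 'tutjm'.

Let D[i][j] be the edit distance between the first i characters of 'tujsq' and the first j characters of 'tutjm', with D[i][0] = i, D[0][j] = j, and D[i][j] = D[i-1][j-1] if the characters match, else 1 + min(D[i-1][j], D[i][j-1], D[i-1][j-1]). Filling the table (rows: prefixes of 'tujsq', columns: prefixes of 'tutjm'):
     ε  t  u  t  j  m
  ε  0  1  2  3  4  5
  t  1  0  1  2  3  4
  u  2  1  0  1  2  3
  j  3  2  1  1  1  2
  s  4  3  2  2  2  2
  q  5  4  3  3  3  3
The bottom-right entry gives D[5][5] = 3, so no sequence of fewer than 3 edits works. Backtracking through the table gives one optimal edit sequence (3 edits):
  tujsq → tutsq (sub j→t @3)
  tutsq → tutjq (sub s→j @4)
  tutjq → tutjm (sub q→m @5)
Edit distance = 3.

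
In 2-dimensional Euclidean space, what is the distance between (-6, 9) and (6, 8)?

√(Σ(x_i - y_i)²) = √((-6 - 6)² + (9 - 8)²)
= √((-12)² + 1²) = √(144 + 1) = √145 ≈ 12.0416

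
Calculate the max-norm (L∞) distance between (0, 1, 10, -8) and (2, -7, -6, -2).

max(|x_i - y_i|) = max(|0 - 2|, |1 - (-7)|, |10 - (-6)|, |-8 - (-2)|) = max(2, 8, 16, 6) = 16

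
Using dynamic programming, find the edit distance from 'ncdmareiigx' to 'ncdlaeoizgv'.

Let D[i][j] be the edit distance between the first i characters of 'ncdmareiigx' and the first j characters of 'ncdlaeoizgv', with D[i][0] = i, D[0][j] = j, and D[i][j] = D[i-1][j-1] if the characters match, else 1 + min(D[i-1][j], D[i][j-1], D[i-1][j-1]). Filling the table (rows: prefixes of 'ncdmareiigx', columns: prefixes of 'ncdlaeoizgv'):
     ε  n  c  d  l  a  e  o  i  z  g  v
  ε  0  1  2  3  4  5  6  7  8  9 10 11
  n  1  0  1  2  3  4  5  6  7  8  9 10
  c  2  1  0  1  2  3  4  5  6  7  8  9
  d  3  2  1  0  1  2  3  4  5  6  7  8
  m  4  3  2  1  1  2  3  4  5  6  7  8
  a  5  4  3  2  2  1  2  3  4  5  6  7
  r  6  5  4  3  3  2  2  3  4  5  6  7
  e  7  6  5  4  4  3  2  3  4  5  6  7
  i  8  7  6  5  5  4  3  3  3  4  5  6
  i  9  8  7  6  6  5  4  4  3  4  5  6
  g 10  9  8  7  7  6  5  5  4  4  4  5
  x 11 10  9  8  8  7  6  6  5  5  5  5
The bottom-right entry gives D[11][11] = 5, so no sequence of fewer than 5 edits works. Backtracking through the table gives one optimal edit sequence (5 edits):
  ncdmareiigx → ncdlareiigx (sub m→l @4)
  ncdlareiigx → ncdlaeeiigx (sub r→e @6)
  ncdlaeeiigx → ncdlaeoiigx (sub e→o @7)
  ncdlaeoiigx → ncdlaeoizgx (sub i→z @9)
  ncdlaeoizgx → ncdlaeoizgv (sub x→v @11)
Edit distance = 5.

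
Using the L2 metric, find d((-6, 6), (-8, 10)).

√(Σ(x_i - y_i)²) = √((-6 - (-8))² + (6 - 10)²)
= √(2² + (-4)²) = √(4 + 16) = √20 ≈ 4.4721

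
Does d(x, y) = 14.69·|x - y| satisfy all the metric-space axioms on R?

Yes. Since |x - y| is a metric on R and 14.69 > 0, the positive scalar multiple 14.69·|x - y| is also a metric: scaling by a positive constant preserves non-negativity, identity (d=0 ⟺ |x-y|=0 ⟺ x=y), symmetry, and the triangle inequality.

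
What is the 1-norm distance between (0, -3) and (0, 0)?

Σ|x_i - y_i| = |0 - 0| + |-3 - 0| = 0 + 3 = 3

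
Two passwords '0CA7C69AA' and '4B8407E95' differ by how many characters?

Differing positions: 1, 2, 3, 4, 5, 6, 7, 8, 9. Hamming distance = 9.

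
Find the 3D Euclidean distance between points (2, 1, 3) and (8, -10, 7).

√(Σ(x_i - y_i)²) = √((2 - 8)² + (1 - (-10))² + (3 - 7)²)
= √((-6)² + 11² + (-4)²) = √(36 + 121 + 16) = √173 ≈ 13.1529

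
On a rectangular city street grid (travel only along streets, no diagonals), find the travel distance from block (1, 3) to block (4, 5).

Σ|x_i - y_i| = |1 - 4| + |3 - 5| = 3 + 2 = 5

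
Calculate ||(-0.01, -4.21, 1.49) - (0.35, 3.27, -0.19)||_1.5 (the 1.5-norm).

(Σ|x_i - y_i|^1.5)^(1/1.5) = (|-0.01 - 0.35|^1.5 + |-4.21 - 3.27|^1.5 + |1.49 - (-0.19)|^1.5)^(1/1.5)
= (0.36^1.5 + 7.48^1.5 + 1.68^1.5)^(1/1.5) ≈ (0.216 + 20.4575 + 2.1775)^(1/1.5) = (22.851)^(1/1.5) ≈ 8.0526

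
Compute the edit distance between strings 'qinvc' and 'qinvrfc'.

Let D[i][j] be the edit distance between the first i characters of 'qinvc' and the first j characters of 'qinvrfc', with D[i][0] = i, D[0][j] = j, and D[i][j] = D[i-1][j-1] if the characters match, else 1 + min(D[i-1][j], D[i][j-1], D[i-1][j-1]). Filling the table (rows: prefixes of 'qinvc', columns: prefixes of 'qinvrfc'):
     ε  q  i  n  v  r  f  c
  ε  0  1  2  3  4  5  6  7
  q  1  0  1  2  3  4  5  6
  i  2  1  0  1  2  3  4  5
  n  3  2  1  0  1  2  3  4
  v  4  3  2  1  0  1  2  3
  c  5  4  3  2  1  1  2  2
The bottom-right entry gives D[5][7] = 2, so no sequence of fewer than 2 edits works. Backtracking through the table gives one optimal edit sequence (2 edits):
  qinvc → qinvrc (ins r @5)
  qinvrc → qinvrfc (ins f @6)
Edit distance = 2.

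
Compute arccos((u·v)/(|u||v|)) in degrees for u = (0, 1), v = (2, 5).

With u = (0, 1), v = (2, 5):
u·v = 0·2 + 1·5 = 0 + 5 = 5.
|u| = √(0² + 1²) = √1, |v| = √(2² + 5²) = √29, so |u||v| = √(1·29) = √29.
cos θ = (u·v)/(|u||v|) = 5/√29 ≈ 0.928477
θ = arccos(0.928477) ≈ 21.8°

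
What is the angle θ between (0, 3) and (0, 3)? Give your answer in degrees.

With u = (0, 3), v = (0, 3):
u·v = 0·0 + 3·3 = 0 + 9 = 9.
|u| = √(0² + 3²) = √9, |v| = √(0² + 3²) = √9, so |u||v| = √(9·9) = √81 = 9.
cos θ = (u·v)/(|u||v|) = 9/9 = 1 (the vectors are parallel, pointing the same way)
θ = arccos(1) = 0°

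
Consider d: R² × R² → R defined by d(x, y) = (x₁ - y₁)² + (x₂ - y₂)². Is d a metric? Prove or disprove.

No. The squared Euclidean distance fails the triangle inequality. Counterexample: x = (0, 0), y = (2, 2), z = (4, 4). d(x,z) = 4² + 4² = 32, but d(x,y) + d(y,z) = (2² + 2²) + (2² + 2²) = 8 + 8 = 16. Since 32 > 16, the triangle inequality is violated. (Note: √d, the ordinary Euclidean distance, IS a metric.)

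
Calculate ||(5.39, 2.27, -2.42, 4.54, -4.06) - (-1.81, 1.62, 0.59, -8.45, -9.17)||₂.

√(Σ(x_i - y_i)²) = √((5.39 - (-1.81))² + (2.27 - 1.62)² + (-2.42 - 0.59)² + (4.54 - (-8.45))² + (-4.06 - (-9.17))²)
= √(7.2² + 0.65² + (-3.01)² + 12.99² + 5.11²) = √(51.84 + 0.4225 + 9.0601 + 168.7401 + 26.1121) = √256.1748 ≈ 16.0055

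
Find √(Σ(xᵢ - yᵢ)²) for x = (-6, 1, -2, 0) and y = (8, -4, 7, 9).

√(Σ(x_i - y_i)²) = √((-6 - 8)² + (1 - (-4))² + (-2 - 7)² + (0 - 9)²)
= √((-14)² + 5² + (-9)² + (-9)²) = √(196 + 25 + 81 + 81) = √383 ≈ 19.5704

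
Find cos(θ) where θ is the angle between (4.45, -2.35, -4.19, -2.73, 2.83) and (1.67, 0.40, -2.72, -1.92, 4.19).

With u = (4.45, -2.35, -4.19, -2.73, 2.83), v = (1.67, 0.40, -2.72, -1.92, 4.19):
u·v = 4.45·1.67 + (-2.35)·0.4 + (-4.19)·(-2.72) + (-2.73)·(-1.92) + 2.83·4.19 = 7.4315 + (-0.94) + 11.3968 + 5.2416 + 11.8577 = 34.9876.
|u| = √(4.45² + (-2.35)² + (-4.19)² + (-2.73)² + 2.83²) = √(19.8025 + 5.5225 + 17.5561 + 7.4529 + 8.0089) = √58.3429, |v| = √(1.67² + 0.4² + (-2.72)² + (-1.92)² + 4.19²) = √(2.7889 + 0.16 + 7.3984 + 3.6864 + 17.5561) = √31.5898.
cos θ = (u·v)/(|u||v|) = 34.9876/(√58.3429·√31.5898) ≈ 0.815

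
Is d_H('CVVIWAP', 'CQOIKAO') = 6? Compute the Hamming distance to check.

Differing positions: 2, 3, 5, 7. Hamming distance = 4, so the claim that d_H = 6 is false.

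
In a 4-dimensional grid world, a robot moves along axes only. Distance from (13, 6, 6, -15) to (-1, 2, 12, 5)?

Σ|x_i - y_i| = |13 - (-1)| + |6 - 2| + |6 - 12| + |-15 - 5| = 14 + 4 + 6 + 20 = 44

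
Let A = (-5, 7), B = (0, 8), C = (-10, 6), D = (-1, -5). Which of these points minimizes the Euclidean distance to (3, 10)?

Distances: d(A) ≈ 8.544, d(B) ≈ 3.6056, d(C) ≈ 13.6015, d(D) ≈ 15.5242. Nearest: B = (0, 8) with distance 3.6056.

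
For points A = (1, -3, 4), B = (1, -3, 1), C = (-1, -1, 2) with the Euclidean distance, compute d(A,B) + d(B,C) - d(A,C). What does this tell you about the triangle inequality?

d(A,B) = √(0² + 0² + 3²) = √9 = 3, d(B,C) = √(2² + 2² + 1²) = √9 = 3, d(A,C) = √(2² + 2² + 2²) = √12 ≈ 3.4641.
d(A,B) + d(B,C) - d(A,C) = 3 + 3 - 3.4641 = 6 - 3.4641 = 2.5359 (to 4 decimal places). This is ≥ 0, so the triangle inequality holds for these points.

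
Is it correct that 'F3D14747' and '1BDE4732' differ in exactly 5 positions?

Differing positions: 1, 2, 4, 7, 8. Hamming distance = 5, so the claim is true.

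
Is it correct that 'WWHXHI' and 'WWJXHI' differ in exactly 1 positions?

Differing positions: 3. Hamming distance = 1, so the claim is true.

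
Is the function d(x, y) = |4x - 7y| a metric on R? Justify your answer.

No. d fails symmetry: d(1, 4) = |4·1 - 7·4| = |-24| = 24, but d(4, 1) = |4·4 - 7·1| = |9| = 9. Since 24 ≠ 9, d(x,y) ≠ d(y,x) in general.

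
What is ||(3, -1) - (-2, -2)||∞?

max(|x_i - y_i|) = max(|3 - (-2)|, |-1 - (-2)|) = max(5, 1) = 5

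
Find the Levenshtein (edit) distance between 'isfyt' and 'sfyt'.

Let D[i][j] be the edit distance between the first i characters of 'isfyt' and the first j characters of 'sfyt', with D[i][0] = i, D[0][j] = j, and D[i][j] = D[i-1][j-1] if the characters match, else 1 + min(D[i-1][j], D[i][j-1], D[i-1][j-1]). Filling the table (rows: prefixes of 'isfyt', columns: prefixes of 'sfyt'):
     ε  s  f  y  t
  ε  0  1  2  3  4
  i  1  1  2  3  4
  s  2  1  2  3  4
  f  3  2  1  2  3
  y  4  3  2  1  2
  t  5  4  3  2  1
The bottom-right entry gives D[5][4] = 1, so no sequence of fewer than 1 edit works. Backtracking through the table gives one optimal edit sequence (1 edit):
  isfyt → sfyt (del i @1)
Edit distance = 1.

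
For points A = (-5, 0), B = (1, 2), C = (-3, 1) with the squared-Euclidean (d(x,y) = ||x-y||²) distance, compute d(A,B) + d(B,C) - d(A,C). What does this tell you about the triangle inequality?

d(A,B) = 6² + 2² = 40, d(B,C) = 4² + 1² = 17, d(A,C) = 2² + 1² = 5.
d(A,B) + d(B,C) - d(A,C) = 40 + 17 - 5 = 57 - 5 = 52. This is ≥ 0, so the triangle inequality holds for these points.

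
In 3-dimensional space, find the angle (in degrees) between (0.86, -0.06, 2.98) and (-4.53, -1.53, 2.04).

With u = (0.86, -0.06, 2.98), v = (-4.53, -1.53, 2.04):
u·v = 0.86·(-4.53) + (-0.06)·(-1.53) + 2.98·2.04 = (-3.8958) + 0.0918 + 6.0792 = 2.2752.
|u| = √(0.86² + (-0.06)² + 2.98²) = √(0.7396 + 0.0036 + 8.8804) = √9.6236, |v| = √((-4.53)² + (-1.53)² + 2.04²) = √(20.5209 + 2.3409 + 4.1616) = √27.0234.
cos θ = (u·v)/(|u||v|) = 2.2752/(√9.6236·√27.0234) ≈ 0.141085
θ = arccos(0.141085) ≈ 81.89°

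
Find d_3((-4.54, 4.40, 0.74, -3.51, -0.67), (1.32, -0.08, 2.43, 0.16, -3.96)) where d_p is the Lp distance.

(Σ|x_i - y_i|^3)^(1/3) = (|-4.54 - 1.32|^3 + |4.4 - (-0.08)|^3 + |0.74 - 2.43|^3 + |-3.51 - 0.16|^3 + |-0.67 - (-3.96)|^3)^(1/3)
= (5.86^3 + 4.48^3 + 1.69^3 + 3.67^3 + 3.29^3)^(1/3) ≈ (201.2301 + 89.9154 + 4.8268 + 49.4309 + 35.6113)^(1/3) = (381.0145)^(1/3) ≈ 7.2496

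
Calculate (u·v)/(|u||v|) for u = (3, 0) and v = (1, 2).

With u = (3, 0), v = (1, 2):
u·v = 3·1 + 0·2 = 3 + 0 = 3.
|u| = √(3² + 0²) = √9, |v| = √(1² + 2²) = √5, so |u||v| = √(9·5) = √45.
cos θ = (u·v)/(|u||v|) = 3/√45 ≈ 0.4472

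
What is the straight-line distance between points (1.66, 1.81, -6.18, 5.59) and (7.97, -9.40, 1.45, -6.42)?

√(Σ(x_i - y_i)²) = √((1.66 - 7.97)² + (1.81 - (-9.4))² + (-6.18 - 1.45)² + (5.59 - (-6.42))²)
= √((-6.31)² + 11.21² + (-7.63)² + 12.01²) = √(39.8161 + 125.6641 + 58.2169 + 144.2401) = √367.9372 ≈ 19.1817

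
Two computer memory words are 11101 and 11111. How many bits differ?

Differing positions: 4. Hamming distance = 1.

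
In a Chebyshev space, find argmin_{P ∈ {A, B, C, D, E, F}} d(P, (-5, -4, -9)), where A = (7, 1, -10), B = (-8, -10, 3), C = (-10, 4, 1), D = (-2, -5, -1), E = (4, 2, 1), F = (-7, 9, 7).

Distances: d(A) = 12, d(B) = 12, d(C) = 10, d(D) = 8, d(E) = 10, d(F) = 16. Nearest: D = (-2, -5, -1) with distance 8.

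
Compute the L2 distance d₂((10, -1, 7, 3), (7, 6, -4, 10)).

√(Σ(x_i - y_i)²) = √((10 - 7)² + (-1 - 6)² + (7 - (-4))² + (3 - 10)²)
= √(3² + (-7)² + 11² + (-7)²) = √(9 + 49 + 121 + 49) = √228 ≈ 15.0997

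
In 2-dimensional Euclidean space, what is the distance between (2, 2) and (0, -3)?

√(Σ(x_i - y_i)²) = √((2 - 0)² + (2 - (-3))²)
= √(2² + 5²) = √(4 + 25) = √29 ≈ 5.3852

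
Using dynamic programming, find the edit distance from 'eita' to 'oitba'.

Let D[i][j] be the edit distance between the first i characters of 'eita' and the first j characters of 'oitba', with D[i][0] = i, D[0][j] = j, and D[i][j] = D[i-1][j-1] if the characters match, else 1 + min(D[i-1][j], D[i][j-1], D[i-1][j-1]). Filling the table (rows: prefixes of 'eita', columns: prefixes of 'oitba'):
     ε  o  i  t  b  a
  ε  0  1  2  3  4  5
  e  1  1  2  3  4  5
  i  2  2  1  2  3  4
  t  3  3  2  1  2  3
  a  4  4  3  2  2  2
The bottom-right entry gives D[4][5] = 2, so no sequence of fewer than 2 edits works. Backtracking through the table gives one optimal edit sequence (2 edits):
  eita → oita (sub e→o @1)
  oita → oitba (ins b @4)
Edit distance = 2.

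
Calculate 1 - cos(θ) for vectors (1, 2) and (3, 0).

With u = (1, 2), v = (3, 0):
u·v = 1·3 + 2·0 = 3 + 0 = 3.
|u| = √(1² + 2²) = √5, |v| = √(3² + 0²) = √9, so |u||v| = √(5·9) = √45.
cos θ = (u·v)/(|u||v|) = 3/√45 ≈ 0.4472
Cosine distance = 1 - cos θ ≈ 1 - 0.4472 = 0.5528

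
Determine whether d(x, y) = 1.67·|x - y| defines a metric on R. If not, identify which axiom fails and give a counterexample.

Yes. Since |x - y| is a metric on R and 1.67 > 0, the positive scalar multiple 1.67·|x - y| is also a metric: scaling by a positive constant preserves non-negativity, identity (d=0 ⟺ |x-y|=0 ⟺ x=y), symmetry, and the triangle inequality.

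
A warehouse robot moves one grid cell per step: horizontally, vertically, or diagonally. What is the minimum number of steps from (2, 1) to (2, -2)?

max(|x_i - y_i|) = max(|2 - 2|, |1 - (-2)|) = max(0, 3) = 3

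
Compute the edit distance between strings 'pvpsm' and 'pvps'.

Let D[i][j] be the edit distance between the first i characters of 'pvpsm' and the first j characters of 'pvps', with D[i][0] = i, D[0][j] = j, and D[i][j] = D[i-1][j-1] if the characters match, else 1 + min(D[i-1][j], D[i][j-1], D[i-1][j-1]). Filling the table (rows: prefixes of 'pvpsm', columns: prefixes of 'pvps'):
     ε  p  v  p  s
  ε  0  1  2  3  4
  p  1  0  1  2  3
  v  2  1  0  1  2
  p  3  2  1  0  1
  s  4  3  2  1  0
  m  5  4  3  2  1
The bottom-right entry gives D[5][4] = 1, so no sequence of fewer than 1 edit works. Backtracking through the table gives one optimal edit sequence (1 edit):
  pvpsm → pvps (del m @5)
Edit distance = 1.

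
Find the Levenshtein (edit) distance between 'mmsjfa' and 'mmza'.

Let D[i][j] be the edit distance between the first i characters of 'mmsjfa' and the first j characters of 'mmza', with D[i][0] = i, D[0][j] = j, and D[i][j] = D[i-1][j-1] if the characters match, else 1 + min(D[i-1][j], D[i][j-1], D[i-1][j-1]). Filling the table (rows: prefixes of 'mmsjfa', columns: prefixes of 'mmza'):
     ε  m  m  z  a
  ε  0  1  2  3  4
  m  1  0  1  2  3
  m  2  1  0  1  2
  s  3  2  1  1  2
  j  4  3  2  2  2
  f  5  4  3  3  3
  a  6  5  4  4  3
The bottom-right entry gives D[6][4] = 3, so no sequence of fewer than 3 edits works. Backtracking through the table gives one optimal edit sequence (3 edits):
  mmsjfa → mmjfa (del s @3)
  mmjfa → mmfa (del j @3)
  mmfa → mmza (sub f→z @3)
Edit distance = 3.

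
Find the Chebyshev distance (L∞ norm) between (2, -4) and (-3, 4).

max(|x_i - y_i|) = max(|2 - (-3)|, |-4 - 4|) = max(5, 8) = 8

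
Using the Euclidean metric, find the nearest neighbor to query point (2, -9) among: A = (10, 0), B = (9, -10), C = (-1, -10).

Distances: d(A) ≈ 12.0416, d(B) ≈ 7.0711, d(C) ≈ 3.1623. Nearest: C = (-1, -10) with distance 3.1623.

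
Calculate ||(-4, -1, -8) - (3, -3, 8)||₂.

√(Σ(x_i - y_i)²) = √((-4 - 3)² + (-1 - (-3))² + (-8 - 8)²)
= √((-7)² + 2² + (-16)²) = √(49 + 4 + 256) = √309 ≈ 17.5784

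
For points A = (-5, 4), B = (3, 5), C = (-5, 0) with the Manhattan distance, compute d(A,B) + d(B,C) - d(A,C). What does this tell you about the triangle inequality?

d(A,B) = 8 + 1 = 9, d(B,C) = 8 + 5 = 13, d(A,C) = 0 + 4 = 4.
d(A,B) + d(B,C) - d(A,C) = 9 + 13 - 4 = 22 - 4 = 18. This is ≥ 0, so the triangle inequality holds for these points.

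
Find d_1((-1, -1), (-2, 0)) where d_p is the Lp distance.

Σ|x_i - y_i| = |-1 - (-2)| + |-1 - 0| = 1 + 1 = 2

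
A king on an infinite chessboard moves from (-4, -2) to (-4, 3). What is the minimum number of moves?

max(|x_i - y_i|) = max(|-4 - (-4)|, |-2 - 3|) = max(0, 5) = 5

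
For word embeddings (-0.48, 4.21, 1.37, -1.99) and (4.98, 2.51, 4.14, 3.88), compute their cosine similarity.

With u = (-0.48, 4.21, 1.37, -1.99), v = (4.98, 2.51, 4.14, 3.88):
u·v = (-0.48)·4.98 + 4.21·2.51 + 1.37·4.14 + (-1.99)·3.88 = (-2.3904) + 10.5671 + 5.6718 + (-7.7212) = 6.1273.
|u| = √((-0.48)² + 4.21² + 1.37² + (-1.99)²) = √(0.2304 + 17.7241 + 1.8769 + 3.9601) = √23.7915, |v| = √(4.98² + 2.51² + 4.14² + 3.88²) = √(24.8004 + 6.3001 + 17.1396 + 15.0544) = √63.2945.
cos θ = (u·v)/(|u||v|) = 6.1273/(√23.7915·√63.2945) ≈ 0.1579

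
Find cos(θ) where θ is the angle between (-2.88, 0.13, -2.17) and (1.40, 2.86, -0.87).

With u = (-2.88, 0.13, -2.17), v = (1.40, 2.86, -0.87):
u·v = (-2.88)·1.4 + 0.13·2.86 + (-2.17)·(-0.87) = (-4.032) + 0.3718 + 1.8879 = -1.7723.
|u| = √((-2.88)² + 0.13² + (-2.17)²) = √(8.2944 + 0.0169 + 4.7089) = √13.0202, |v| = √(1.4² + 2.86² + (-0.87)²) = √(1.96 + 8.1796 + 0.7569) = √10.8965.
cos θ = (u·v)/(|u||v|) = -1.7723/(√13.0202·√10.8965) ≈ -0.1488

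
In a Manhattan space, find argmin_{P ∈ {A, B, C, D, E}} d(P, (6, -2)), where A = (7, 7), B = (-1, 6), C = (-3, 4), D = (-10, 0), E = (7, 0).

Distances: d(A) = 10, d(B) = 15, d(C) = 15, d(D) = 18, d(E) = 3. Nearest: E = (7, 0) with distance 3.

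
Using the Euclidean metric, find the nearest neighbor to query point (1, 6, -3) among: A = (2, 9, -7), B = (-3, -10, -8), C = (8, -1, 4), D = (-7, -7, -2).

Distances: d(A) ≈ 5.099, d(B) ≈ 17.2337, d(C) ≈ 12.1244, d(D) ≈ 15.2971. Nearest: A = (2, 9, -7) with distance 5.099.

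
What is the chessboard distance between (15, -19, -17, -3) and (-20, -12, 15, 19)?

max(|x_i - y_i|) = max(|15 - (-20)|, |-19 - (-12)|, |-17 - 15|, |-3 - 19|) = max(35, 7, 32, 22) = 35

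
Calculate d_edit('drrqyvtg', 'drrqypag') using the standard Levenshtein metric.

Let D[i][j] be the edit distance between the first i characters of 'drrqyvtg' and the first j characters of 'drrqypag', with D[i][0] = i, D[0][j] = j, and D[i][j] = D[i-1][j-1] if the characters match, else 1 + min(D[i-1][j], D[i][j-1], D[i-1][j-1]). Filling the table (rows: prefixes of 'drrqyvtg', columns: prefixes of 'drrqypag'):
     ε  d  r  r  q  y  p  a  g
  ε  0  1  2  3  4  5  6  7  8
  d  1  0  1  2  3  4  5  6  7
  r  2  1  0  1  2  3  4  5  6
  r  3  2  1  0  1  2  3  4  5
  q  4  3  2  1  0  1  2  3  4
  y  5  4  3  2  1  0  1  2  3
  v  6  5  4  3  2  1  1  2  3
  t  7  6  5  4  3  2  2  2  3
  g  8  7  6  5  4  3  3  3  2
The bottom-right entry gives D[8][8] = 2, so no sequence of fewer than 2 edits works. Backtracking through the table gives one optimal edit sequence (2 edits):
  drrqyvtg → drrqyptg (sub v→p @6)
  drrqyptg → drrqypag (sub t→a @7)
Edit distance = 2.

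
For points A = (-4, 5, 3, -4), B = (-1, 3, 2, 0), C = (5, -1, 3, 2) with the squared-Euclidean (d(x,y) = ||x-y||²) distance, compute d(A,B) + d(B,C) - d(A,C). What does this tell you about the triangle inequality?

d(A,B) = 3² + 2² + 1² + 4² = 30, d(B,C) = 6² + 4² + 1² + 2² = 57, d(A,C) = 9² + 6² + 0² + 6² = 153.
d(A,B) + d(B,C) - d(A,C) = 30 + 57 - 153 = 87 - 153 = -66. This is < 0, so the triangle inequality FAILS for these points (squared-Euclidean is not a metric).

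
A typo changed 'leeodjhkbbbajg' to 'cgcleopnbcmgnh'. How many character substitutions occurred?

Differing positions: 1, 2, 3, 4, 5, 6, 7, 8, 10, 11, 12, 13, 14. Hamming distance = 13.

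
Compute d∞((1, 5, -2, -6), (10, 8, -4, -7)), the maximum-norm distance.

max(|x_i - y_i|) = max(|1 - 10|, |5 - 8|, |-2 - (-4)|, |-6 - (-7)|) = max(9, 3, 2, 1) = 9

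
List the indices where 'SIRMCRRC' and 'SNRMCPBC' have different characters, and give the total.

Differing positions: 2, 6, 7. Hamming distance = 3.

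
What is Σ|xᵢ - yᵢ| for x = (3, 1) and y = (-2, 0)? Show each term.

Σ|x_i - y_i| = |3 - (-2)| + |1 - 0| = 5 + 1 = 6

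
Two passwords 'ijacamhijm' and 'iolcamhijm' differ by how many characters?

Differing positions: 2, 3. Hamming distance = 2.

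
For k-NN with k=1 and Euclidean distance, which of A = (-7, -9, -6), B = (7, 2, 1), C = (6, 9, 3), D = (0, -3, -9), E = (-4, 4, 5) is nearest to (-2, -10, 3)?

Distances: d(A) ≈ 10.3441, d(B) ≈ 15.1327, d(C) ≈ 20.6155, d(D) ≈ 14.0357, d(E) ≈ 14.2829. Nearest: A = (-7, -9, -6) with distance 10.3441.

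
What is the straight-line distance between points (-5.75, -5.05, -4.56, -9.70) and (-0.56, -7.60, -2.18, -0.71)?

√(Σ(x_i - y_i)²) = √((-5.75 - (-0.56))² + (-5.05 - (-7.6))² + (-4.56 - (-2.18))² + (-9.7 - (-0.71))²)
= √((-5.19)² + 2.55² + (-2.38)² + (-8.99)²) = √(26.9361 + 6.5025 + 5.6644 + 80.8201) = √119.9231 ≈ 10.9509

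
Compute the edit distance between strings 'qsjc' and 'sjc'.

Let D[i][j] be the edit distance between the first i characters of 'qsjc' and the first j characters of 'sjc', with D[i][0] = i, D[0][j] = j, and D[i][j] = D[i-1][j-1] if the characters match, else 1 + min(D[i-1][j], D[i][j-1], D[i-1][j-1]). Filling the table (rows: prefixes of 'qsjc', columns: prefixes of 'sjc'):
     ε  s  j  c
  ε  0  1  2  3
  q  1  1  2  3
  s  2  1  2  3
  j  3  2  1  2
  c  4  3  2  1
The bottom-right entry gives D[4][3] = 1, so no sequence of fewer than 1 edit works. Backtracking through the table gives one optimal edit sequence (1 edit):
  qsjc → sjc (del q @1)
Edit distance = 1.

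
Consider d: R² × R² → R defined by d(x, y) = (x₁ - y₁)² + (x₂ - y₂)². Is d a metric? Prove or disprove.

No. The squared Euclidean distance fails the triangle inequality. Counterexample: x = (0, 0), y = (1, 2), z = (2, 4). d(x,z) = 2² + 4² = 20, but d(x,y) + d(y,z) = (1² + 2²) + (1² + 2²) = 5 + 5 = 10. Since 20 > 10, the triangle inequality is violated. (Note: √d, the ordinary Euclidean distance, IS a metric.)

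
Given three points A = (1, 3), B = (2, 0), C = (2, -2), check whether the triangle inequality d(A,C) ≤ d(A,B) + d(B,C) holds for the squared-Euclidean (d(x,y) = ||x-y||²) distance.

d(A,B) = 1² + 3² = 10, d(B,C) = 0² + 2² = 4, d(A,C) = 1² + 5² = 26.
d(A,C) = 26 > 10 + 4 = 14. Triangle inequality is VIOLATED. (Squared-Euclidean is not a metric — this is a counterexample.)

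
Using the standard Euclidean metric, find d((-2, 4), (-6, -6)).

√(Σ(x_i - y_i)²) = √((-2 - (-6))² + (4 - (-6))²)
= √(4² + 10²) = √(16 + 100) = √116 ≈ 10.7703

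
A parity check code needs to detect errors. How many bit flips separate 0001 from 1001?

Differing positions: 1. Hamming distance = 1.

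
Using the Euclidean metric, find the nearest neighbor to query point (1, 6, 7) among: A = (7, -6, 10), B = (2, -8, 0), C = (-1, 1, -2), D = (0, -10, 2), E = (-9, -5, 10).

Distances: d(A) ≈ 13.7477, d(B) ≈ 15.6844, d(C) ≈ 10.4881, d(D) ≈ 16.7929, d(E) ≈ 15.1658. Nearest: C = (-1, 1, -2) with distance 10.4881.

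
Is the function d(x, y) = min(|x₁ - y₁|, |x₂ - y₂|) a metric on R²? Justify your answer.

No. d fails identity of indiscernibles: take x = (0, 0) and y = (0, 2). Then d(x,y) = min(|0 - 0|, |0 - 2|) = min(0, 2) = 0, yet x ≠ y.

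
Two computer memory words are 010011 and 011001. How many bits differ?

Differing positions: 3, 5. Hamming distance = 2.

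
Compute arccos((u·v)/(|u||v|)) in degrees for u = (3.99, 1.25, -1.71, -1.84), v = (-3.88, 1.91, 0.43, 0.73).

With u = (3.99, 1.25, -1.71, -1.84), v = (-3.88, 1.91, 0.43, 0.73):
u·v = 3.99·(-3.88) + 1.25·1.91 + (-1.71)·0.43 + (-1.84)·0.73 = (-15.4812) + 2.3875 + (-0.7353) + (-1.3432) = -15.1722.
|u| = √(3.99² + 1.25² + (-1.71)² + (-1.84)²) = √(15.9201 + 1.5625 + 2.9241 + 3.3856) = √23.7923, |v| = √((-3.88)² + 1.91² + 0.43² + 0.73²) = √(15.0544 + 3.6481 + 0.1849 + 0.5329) = √19.4203.
cos θ = (u·v)/(|u||v|) = -15.1722/(√23.7923·√19.4203) ≈ -0.705834
θ = arccos(-0.705834) ≈ 134.9°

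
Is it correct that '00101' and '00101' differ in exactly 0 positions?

Differing positions: none. Hamming distance = 0, so the claim is true.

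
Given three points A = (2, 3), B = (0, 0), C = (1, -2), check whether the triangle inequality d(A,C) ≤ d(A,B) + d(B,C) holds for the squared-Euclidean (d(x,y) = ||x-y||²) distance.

d(A,B) = 2² + 3² = 13, d(B,C) = 1² + 2² = 5, d(A,C) = 1² + 5² = 26.
d(A,C) = 26 > 13 + 5 = 18. Triangle inequality is VIOLATED. (Squared-Euclidean is not a metric — this is a counterexample.)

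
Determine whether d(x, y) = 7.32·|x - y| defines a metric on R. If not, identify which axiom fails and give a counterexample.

Yes. Since |x - y| is a metric on R and 7.32 > 0, the positive scalar multiple 7.32·|x - y| is also a metric: scaling by a positive constant preserves non-negativity, identity (d=0 ⟺ |x-y|=0 ⟺ x=y), symmetry, and the triangle inequality.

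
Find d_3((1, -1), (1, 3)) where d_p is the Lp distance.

(Σ|x_i - y_i|^3)^(1/3) = (|1 - 1|^3 + |-1 - 3|^3)^(1/3)
= (0^3 + 4^3)^(1/3) = (0 + 64)^(1/3) = (64)^(1/3) = 4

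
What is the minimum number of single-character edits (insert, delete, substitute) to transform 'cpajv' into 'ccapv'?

Let D[i][j] be the edit distance between the first i characters of 'cpajv' and the first j characters of 'ccapv', with D[i][0] = i, D[0][j] = j, and D[i][j] = D[i-1][j-1] if the characters match, else 1 + min(D[i-1][j], D[i][j-1], D[i-1][j-1]). Filling the table (rows: prefixes of 'cpajv', columns: prefixes of 'ccapv'):
     ε  c  c  a  p  v
  ε  0  1  2  3  4  5
  c  1  0  1  2  3  4
  p  2  1  1  2  2  3
  a  3  2  2  1  2  3
  j  4  3  3  2  2  3
  v  5  4  4  3  3  2
The bottom-right entry gives D[5][5] = 2, so no sequence of fewer than 2 edits works. Backtracking through the table gives one optimal edit sequence (2 edits):
  cpajv → ccajv (sub p→c @2)
  ccajv → ccapv (sub j→p @4)
Edit distance = 2.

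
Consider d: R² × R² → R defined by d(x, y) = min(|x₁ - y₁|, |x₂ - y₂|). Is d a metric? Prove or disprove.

No. d fails identity of indiscernibles: take x = (-2, 0) and y = (-2, 5). Then d(x,y) = min(|-2 - (-2)|, |0 - 5|) = min(0, 5) = 0, yet x ≠ y.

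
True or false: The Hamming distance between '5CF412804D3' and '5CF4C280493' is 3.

Differing positions: 5, 10. Hamming distance = 2, so the claim that d_H = 3 is false.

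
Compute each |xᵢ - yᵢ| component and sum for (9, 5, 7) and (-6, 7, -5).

Σ|x_i - y_i| = |9 - (-6)| + |5 - 7| + |7 - (-5)| = 15 + 2 + 12 = 29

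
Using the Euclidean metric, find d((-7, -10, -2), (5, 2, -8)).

√(Σ(x_i - y_i)²) = √((-7 - 5)² + (-10 - 2)² + (-2 - (-8))²)
= √((-12)² + (-12)² + 6²) = √(144 + 144 + 36) = √324 = 18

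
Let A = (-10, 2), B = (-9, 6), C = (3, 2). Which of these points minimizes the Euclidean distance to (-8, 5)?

Distances: d(A) ≈ 3.6056, d(B) ≈ 1.4142, d(C) ≈ 11.4018. Nearest: B = (-9, 6) with distance 1.4142.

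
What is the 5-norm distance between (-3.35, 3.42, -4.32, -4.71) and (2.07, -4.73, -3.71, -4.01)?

(Σ|x_i - y_i|^5)^(1/5) = (|-3.35 - 2.07|^5 + |3.42 - (-4.73)|^5 + |-4.32 - (-3.71)|^5 + |-4.71 - (-4.01)|^5)^(1/5)
= (5.42^5 + 8.15^5 + 0.61^5 + 0.7^5)^(1/5) ≈ (4677.313 + 35957.3803 + 0.0845 + 0.1681)^(1/5) = (40634.9459)^(1/5) ≈ 8.3518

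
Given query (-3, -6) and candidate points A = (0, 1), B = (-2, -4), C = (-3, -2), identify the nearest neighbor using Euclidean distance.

Distances: d(A) ≈ 7.6158, d(B) ≈ 2.2361, d(C) = 4. Nearest: B = (-2, -4) with distance 2.2361.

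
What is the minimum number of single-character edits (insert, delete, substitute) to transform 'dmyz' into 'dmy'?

Let D[i][j] be the edit distance between the first i characters of 'dmyz' and the first j characters of 'dmy', with D[i][0] = i, D[0][j] = j, and D[i][j] = D[i-1][j-1] if the characters match, else 1 + min(D[i-1][j], D[i][j-1], D[i-1][j-1]). Filling the table (rows: prefixes of 'dmyz', columns: prefixes of 'dmy'):
     ε  d  m  y
  ε  0  1  2  3
  d  1  0  1  2
  m  2  1  0  1
  y  3  2  1  0
  z  4  3  2  1
The bottom-right entry gives D[4][3] = 1, so no sequence of fewer than 1 edit works. Backtracking through the table gives one optimal edit sequence (1 edit):
  dmyz → dmy (del z @4)
Edit distance = 1.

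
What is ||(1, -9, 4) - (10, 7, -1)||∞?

max(|x_i - y_i|) = max(|1 - 10|, |-9 - 7|, |4 - (-1)|) = max(9, 16, 5) = 16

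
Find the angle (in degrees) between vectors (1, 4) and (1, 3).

With u = (1, 4), v = (1, 3):
u·v = 1·1 + 4·3 = 1 + 12 = 13.
|u| = √(1² + 4²) = √17, |v| = √(1² + 3²) = √10, so |u||v| = √(17·10) = √170.
cos θ = (u·v)/(|u||v|) = 13/√170 ≈ 0.997054
θ = arccos(0.997054) ≈ 4.4°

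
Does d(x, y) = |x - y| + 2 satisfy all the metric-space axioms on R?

No. d fails identity of indiscernibles (specifically d(x,x) = 0): d(7, 7) = |7 - 7| + 2 = 0 + 2 = 2 ≠ 0.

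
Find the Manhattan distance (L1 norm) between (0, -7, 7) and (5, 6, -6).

Σ|x_i - y_i| = |0 - 5| + |-7 - 6| + |7 - (-6)| = 5 + 13 + 13 = 31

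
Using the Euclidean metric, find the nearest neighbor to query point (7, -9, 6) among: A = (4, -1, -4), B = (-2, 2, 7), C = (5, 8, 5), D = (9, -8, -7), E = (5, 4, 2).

Distances: d(A) ≈ 13.1529, d(B) ≈ 14.2478, d(C) ≈ 17.1464, d(D) ≈ 13.1909, d(E) ≈ 13.7477. Nearest: A = (4, -1, -4) with distance 13.1529.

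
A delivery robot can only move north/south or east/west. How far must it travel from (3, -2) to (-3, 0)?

Σ|x_i - y_i| = |3 - (-3)| + |-2 - 0| = 6 + 2 = 8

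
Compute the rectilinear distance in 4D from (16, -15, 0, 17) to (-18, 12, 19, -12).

Σ|x_i - y_i| = |16 - (-18)| + |-15 - 12| + |0 - 19| + |17 - (-12)| = 34 + 27 + 19 + 29 = 109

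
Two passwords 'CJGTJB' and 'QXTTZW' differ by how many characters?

Differing positions: 1, 2, 3, 5, 6. Hamming distance = 5.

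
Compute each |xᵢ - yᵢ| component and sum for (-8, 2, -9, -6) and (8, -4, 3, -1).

Σ|x_i - y_i| = |-8 - 8| + |2 - (-4)| + |-9 - 3| + |-6 - (-1)| = 16 + 6 + 12 + 5 = 39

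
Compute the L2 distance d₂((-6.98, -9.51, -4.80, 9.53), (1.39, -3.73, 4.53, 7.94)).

√(Σ(x_i - y_i)²) = √((-6.98 - 1.39)² + (-9.51 - (-3.73))² + (-4.8 - 4.53)² + (9.53 - 7.94)²)
= √((-8.37)² + (-5.78)² + (-9.33)² + 1.59²) = √(70.0569 + 33.4084 + 87.0489 + 2.5281) = √193.0423 ≈ 13.894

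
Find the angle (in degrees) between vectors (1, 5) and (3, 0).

With u = (1, 5), v = (3, 0):
u·v = 1·3 + 5·0 = 3 + 0 = 3.
|u| = √(1² + 5²) = √26, |v| = √(3² + 0²) = √9, so |u||v| = √(26·9) = √234.
cos θ = (u·v)/(|u||v|) = 3/√234 ≈ 0.196116
θ = arccos(0.196116) ≈ 78.69°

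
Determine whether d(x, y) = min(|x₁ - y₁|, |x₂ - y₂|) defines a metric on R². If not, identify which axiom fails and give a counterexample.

No. d fails identity of indiscernibles: take x = (4, 0) and y = (4, 7). Then d(x,y) = min(|4 - 4|, |0 - 7|) = min(0, 7) = 0, yet x ≠ y.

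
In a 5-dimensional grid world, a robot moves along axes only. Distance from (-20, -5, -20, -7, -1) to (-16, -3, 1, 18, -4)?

Σ|x_i - y_i| = |-20 - (-16)| + |-5 - (-3)| + |-20 - 1| + |-7 - 18| + |-1 - (-4)| = 4 + 2 + 21 + 25 + 3 = 55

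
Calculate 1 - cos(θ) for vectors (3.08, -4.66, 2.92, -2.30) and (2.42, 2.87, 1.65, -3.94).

With u = (3.08, -4.66, 2.92, -2.30), v = (2.42, 2.87, 1.65, -3.94):
u·v = 3.08·2.42 + (-4.66)·2.87 + 2.92·1.65 + (-2.3)·(-3.94) = 7.4536 + (-13.3742) + 4.818 + 9.062 = 7.9594.
|u| = √(3.08² + (-4.66)² + 2.92² + (-2.3)²) = √(9.4864 + 21.7156 + 8.5264 + 5.29) = √45.0184, |v| = √(2.42² + 2.87² + 1.65² + (-3.94)²) = √(5.8564 + 8.2369 + 2.7225 + 15.5236) = √32.3394.
cos θ = (u·v)/(|u||v|) = 7.9594/(√45.0184·√32.3394) ≈ 0.2086
Cosine distance = 1 - cos θ ≈ 1 - 0.2086 = 0.7914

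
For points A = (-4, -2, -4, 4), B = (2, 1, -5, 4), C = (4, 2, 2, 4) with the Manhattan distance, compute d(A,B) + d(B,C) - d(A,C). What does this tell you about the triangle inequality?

d(A,B) = 6 + 3 + 1 + 0 = 10, d(B,C) = 2 + 1 + 7 + 0 = 10, d(A,C) = 8 + 4 + 6 + 0 = 18.
d(A,B) + d(B,C) - d(A,C) = 10 + 10 - 18 = 20 - 18 = 2. This is ≥ 0, so the triangle inequality holds for these points.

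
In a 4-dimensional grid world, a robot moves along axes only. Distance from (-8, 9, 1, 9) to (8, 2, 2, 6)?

Σ|x_i - y_i| = |-8 - 8| + |9 - 2| + |1 - 2| + |9 - 6| = 16 + 7 + 1 + 3 = 27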